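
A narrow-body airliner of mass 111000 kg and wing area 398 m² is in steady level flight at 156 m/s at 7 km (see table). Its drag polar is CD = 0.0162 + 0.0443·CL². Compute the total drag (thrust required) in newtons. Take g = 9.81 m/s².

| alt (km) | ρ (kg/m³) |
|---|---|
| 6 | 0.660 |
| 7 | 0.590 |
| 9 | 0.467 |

At 7 km, from the table: ρ = 0.590 kg/m³.
In steady level flight, lift balances weight: W = mg = 111000 × 9.81 = 1.0889×10^6 N.
q = ½ρv² = ½ × 0.59 × 156² = 7179 Pa.
CL = W/(q·S) = 1.0889×10^6 / (7179 × 398) = 0.3811.
CD = 0.0162 + 0.0443 × 0.3811² = 0.02263.
D = q·S·CD = 7179 × 398 × 0.02263 = 64670 N

D = 64700 N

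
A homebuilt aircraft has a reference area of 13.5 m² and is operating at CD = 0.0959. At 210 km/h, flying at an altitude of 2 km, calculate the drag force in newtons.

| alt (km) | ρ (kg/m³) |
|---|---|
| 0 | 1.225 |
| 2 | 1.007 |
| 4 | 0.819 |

At 2 km, from the table: ρ = 1.007 kg/m³.
Convert speed: v = 210 km/h ÷ 3.6 = 58.33 m/s.
Dynamic pressure q = ½ρv² = ½ × 1.007 × 58.33² = 1713 Pa.
D = q·S·CD = 1713 × 13.5 × 0.0959 = 2220 N

D = 2220 N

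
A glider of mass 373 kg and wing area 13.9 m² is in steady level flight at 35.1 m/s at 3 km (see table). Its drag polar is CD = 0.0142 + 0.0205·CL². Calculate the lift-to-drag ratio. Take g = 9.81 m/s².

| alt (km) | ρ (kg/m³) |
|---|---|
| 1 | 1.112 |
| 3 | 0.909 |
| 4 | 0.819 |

At 3 km, from the table: ρ = 0.909 kg/m³.
Level flight ⇒ L = W = m·g = 373 × 9.81 = 3659.1 N.
Dynamic pressure q = 0.5 × 0.909 × 35.1² = 559.9 Pa.
CL = 2W/(ρv²S) = 2×3659.1/(0.909×35.1²×13.9) = 0.4701.
CD = 0.0142 + 0.0205 × 0.4701² = 0.01873.
L/D = CL/CD = 0.4701 / 0.01873 = 25.1

L/D = 25.1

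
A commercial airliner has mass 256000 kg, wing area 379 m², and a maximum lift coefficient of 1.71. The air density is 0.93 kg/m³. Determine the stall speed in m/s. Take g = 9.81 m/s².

Stall occurs when L = W at CL,max. W = mg = 256000 × 9.81 = 2.511×10^6 N.
V_stall = √(2W/(ρ·S·CL,max)) = √(2 × 2.511×10^6 / (0.93 × 379 × 1.71))
V_stall = √8333 = 91.3 m/s

V_stall = 91.3 m/s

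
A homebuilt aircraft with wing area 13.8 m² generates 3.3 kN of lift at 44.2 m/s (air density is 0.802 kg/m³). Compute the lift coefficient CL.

CL = 0.305

From L = ½ρv²S·CL, rearranging gives CL = 2L/(ρv²S).
CL = 2 × 3300 / (0.802 × 44.2² × 13.8) = 0.305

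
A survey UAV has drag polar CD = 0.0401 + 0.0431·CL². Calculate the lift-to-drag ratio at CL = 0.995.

CD = 0.0401 + 0.0431 × 0.995² = 0.08277
L/D = CL/CD = 0.995 / 0.08277 = 12

L/D = 12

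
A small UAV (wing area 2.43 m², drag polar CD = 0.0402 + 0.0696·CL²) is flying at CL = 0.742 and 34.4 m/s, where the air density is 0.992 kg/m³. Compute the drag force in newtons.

CD = 0.0402 + 0.0696 × 0.742² = 0.07852
D = ½ρv²S·CD = ½ × 0.992 × 34.4² × 2.43 × 0.07852 = 112 N

D = 112 N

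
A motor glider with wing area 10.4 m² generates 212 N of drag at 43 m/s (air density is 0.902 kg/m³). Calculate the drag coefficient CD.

CD = 0.0244

From D = ½ρv²S·CD, rearranging gives CD = 2D/(ρv²S).
CD = 2 × 212 / (0.902 × 43² × 10.4) = 0.0244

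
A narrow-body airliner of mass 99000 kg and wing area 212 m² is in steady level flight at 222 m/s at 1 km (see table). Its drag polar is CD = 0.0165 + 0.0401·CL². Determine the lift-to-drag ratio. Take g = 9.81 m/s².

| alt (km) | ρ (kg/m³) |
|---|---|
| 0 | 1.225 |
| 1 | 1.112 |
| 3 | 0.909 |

At 1 km, from the table: ρ = 1.112 kg/m³.
In steady level flight, lift balances weight: W = mg = 99000 × 9.81 = 9.7119×10^5 N.
q = ½ρv² = ½ × 1.112 × 222² = 27400 Pa.
CL = 2W/(ρv²S) = 2×9.7119×10^5/(1.112×222²×212) = 0.1672.
CD = 0.0165 + 0.0401 × 0.1672² = 0.01762.
L/D = CL/CD = 0.1672 / 0.01762 = 9.49

L/D = 9.49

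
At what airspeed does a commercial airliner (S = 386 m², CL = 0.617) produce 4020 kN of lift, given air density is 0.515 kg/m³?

v = 256 m/s

L = ½ρv²S·CL ⇒ v = √(2L/(ρ·S·CL))
v = √(2 × 4.02×10^6 / (0.515 × 386 × 0.617)) = √65550 = 256 m/s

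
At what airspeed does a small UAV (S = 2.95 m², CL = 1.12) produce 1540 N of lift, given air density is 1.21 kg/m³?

v = 27.8 m/s

L = ½ρv²S·CL ⇒ v = √(2L/(ρ·S·CL))
v = √(2 × 1540 / (1.21 × 2.95 × 1.12)) = √770.4 = 27.8 m/s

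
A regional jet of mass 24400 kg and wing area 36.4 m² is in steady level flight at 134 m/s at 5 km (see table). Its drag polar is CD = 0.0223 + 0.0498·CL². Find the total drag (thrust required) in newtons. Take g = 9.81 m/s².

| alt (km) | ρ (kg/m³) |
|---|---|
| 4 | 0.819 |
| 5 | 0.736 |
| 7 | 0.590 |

At 5 km, from the table: ρ = 0.736 kg/m³.
Weight W = mg = 24400 × 9.81 = 2.3936×10^5 N; in level flight L = W.
q = ½ρv² = ½ × 0.736 × 134² = 6608 Pa.
Required CL = L/(qS) = 2.3936×10^5/(6608·36.4) = 0.9952.
CD = 0.0223 + 0.0498 × 0.9952² = 0.07162.
D = q·S·CD = 6608 × 36.4 × 0.07162 = 17230 N

D = 17200 N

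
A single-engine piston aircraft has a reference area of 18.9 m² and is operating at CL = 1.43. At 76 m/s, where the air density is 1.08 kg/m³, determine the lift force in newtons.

L = ½ρv²S·CL = ½ × 1.08 × 76² × 18.9 × 1.43 = 84300 N ≈ 84.3 kN

L = 84300 N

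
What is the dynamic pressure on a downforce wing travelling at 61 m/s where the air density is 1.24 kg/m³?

q = ½ρv² = ½ × 1.24 × 61² = 2310 Pa

q = 2310 Pa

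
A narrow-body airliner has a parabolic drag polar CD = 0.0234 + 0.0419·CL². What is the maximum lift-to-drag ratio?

For CD = CD0 + K·CL², (L/D)max occurs at CL* = √(CD0/K) and equals 1/(2√(K·CD0)).
(L/D)max = 1/(2√(0.0419 × 0.0234)) = 1/(2 × 0.03131) = 16

(L/D)max = 16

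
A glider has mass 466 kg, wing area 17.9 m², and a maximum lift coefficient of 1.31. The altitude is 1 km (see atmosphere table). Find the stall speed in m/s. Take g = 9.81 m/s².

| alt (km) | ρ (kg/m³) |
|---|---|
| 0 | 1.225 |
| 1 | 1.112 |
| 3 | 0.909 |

At 1 km, from the table: ρ = 1.112 kg/m³.
Weight W = mg = 466 × 9.81 = 4571 N.
From L = ½ρV²S·CL,max = W: V_stall = √(2W/(ρSCL,max)) = √(2·4571/(1.112·17.9·1.31))
V_stall = √350.6 = 18.7 m/s

V_stall = 18.7 m/s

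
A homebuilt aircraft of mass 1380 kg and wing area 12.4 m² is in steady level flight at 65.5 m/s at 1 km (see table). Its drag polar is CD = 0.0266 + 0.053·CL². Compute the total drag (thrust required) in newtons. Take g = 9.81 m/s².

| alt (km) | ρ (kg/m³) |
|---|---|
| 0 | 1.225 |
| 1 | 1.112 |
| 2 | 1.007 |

D = 1120 N

At 1 km, from the table: ρ = 1.112 kg/m³.
In steady level flight, lift balances weight: W = mg = 1380 × 9.81 = 13538 N.
q = ½ρv² = ½ × 1.112 × 65.5² = 2385 Pa.
CL = W/(q·S) = 13538 / (2385 × 12.4) = 0.4577.
CD = 0.0266 + 0.053 × 0.4577² = 0.0377.
D = q·S·CD = 2385 × 12.4 × 0.0377 = 1115 N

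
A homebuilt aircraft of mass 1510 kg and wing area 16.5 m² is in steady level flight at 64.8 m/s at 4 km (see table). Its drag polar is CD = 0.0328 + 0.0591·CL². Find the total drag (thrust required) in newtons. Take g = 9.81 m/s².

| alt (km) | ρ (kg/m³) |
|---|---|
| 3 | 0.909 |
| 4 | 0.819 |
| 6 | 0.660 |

At 4 km, from the table: ρ = 0.819 kg/m³.
Weight W = mg = 1510 × 9.81 = 14813 N; in level flight L = W.
Dynamic pressure q = 0.5 × 0.819 × 64.8² = 1720 Pa.
Required CL = L/(qS) = 14813/(1720·16.5) = 0.5221.
CD = 0.0328 + 0.0591 × 0.5221² = 0.04891.
D = q·S·CD = 1720 × 16.5 × 0.04891 = 1388 N

D = 1390 N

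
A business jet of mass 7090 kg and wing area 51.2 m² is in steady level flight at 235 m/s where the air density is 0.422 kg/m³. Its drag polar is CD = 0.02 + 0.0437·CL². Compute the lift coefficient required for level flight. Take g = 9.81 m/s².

Level flight ⇒ L = W = m·g = 7090 × 9.81 = 69553 N.
Dynamic pressure q = 0.5 × 0.422 × 235² = 11650 Pa.
Required CL = L/(qS) = 69553/(11650·51.2) = 0.1166.

CL = 0.117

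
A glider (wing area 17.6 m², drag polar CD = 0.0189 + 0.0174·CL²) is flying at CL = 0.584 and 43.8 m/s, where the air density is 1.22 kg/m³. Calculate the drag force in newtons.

D = 511 N

CD = 0.0189 + 0.0174 × 0.584² = 0.02483
D = ½ρv²S·CD = ½ × 1.22 × 43.8² × 17.6 × 0.02483 = 511 N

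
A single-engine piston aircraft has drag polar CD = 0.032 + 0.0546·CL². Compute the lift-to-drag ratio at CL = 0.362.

L/D = 9.25

CD = 0.032 + 0.0546 × 0.362² = 0.03916
L/D = CL/CD = 0.362 / 0.03916 = 9.25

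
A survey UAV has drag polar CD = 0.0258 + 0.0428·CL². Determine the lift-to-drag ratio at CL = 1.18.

L/D = 13.8

CD = 0.0258 + 0.0428 × 1.18² = 0.08539
L/D = CL/CD = 1.18 / 0.08539 = 13.8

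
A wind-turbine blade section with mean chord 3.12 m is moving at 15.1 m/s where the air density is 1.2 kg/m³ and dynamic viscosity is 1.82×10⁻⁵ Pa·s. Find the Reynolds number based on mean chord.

Re = 3.11×10^6

Re = ρ·v·c/μ = 1.2 × 15.1 × 3.12 / (1.82×10⁻⁵) = 3.11×10^6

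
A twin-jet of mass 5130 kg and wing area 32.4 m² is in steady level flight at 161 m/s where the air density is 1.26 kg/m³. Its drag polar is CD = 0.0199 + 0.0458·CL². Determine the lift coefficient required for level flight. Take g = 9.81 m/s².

Level flight ⇒ L = W = m·g = 5130 × 9.81 = 50325 N.
q = ½ρv² = ½ × 1.26 × 161² = 16330 Pa.
CL = W/(q·S) = 50325 / (16330 × 32.4) = 0.09512.

CL = 0.0951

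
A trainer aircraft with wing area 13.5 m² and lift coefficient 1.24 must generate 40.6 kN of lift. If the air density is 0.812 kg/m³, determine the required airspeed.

v = 77.3 m/s

L = ½ρv²S·CL ⇒ v = √(2L/(ρ·S·CL))
v = √(2 × 40600 / (0.812 × 13.5 × 1.24)) = √5974 = 77.3 m/s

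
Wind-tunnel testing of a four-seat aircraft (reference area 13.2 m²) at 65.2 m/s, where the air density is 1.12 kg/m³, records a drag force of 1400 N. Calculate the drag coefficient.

From D = ½ρv²S·CD, rearranging gives CD = 2D/(ρv²S).
CD = 2 × 1400 / (1.12 × 65.2² × 13.2) = 0.0446

CD = 0.0446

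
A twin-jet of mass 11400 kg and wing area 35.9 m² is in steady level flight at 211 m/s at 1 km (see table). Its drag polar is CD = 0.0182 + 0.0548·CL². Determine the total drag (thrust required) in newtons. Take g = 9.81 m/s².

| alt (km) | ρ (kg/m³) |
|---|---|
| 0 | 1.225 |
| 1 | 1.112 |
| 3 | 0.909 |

At 1 km, from the table: ρ = 1.112 kg/m³.
Weight W = mg = 11400 × 9.81 = 1.1183×10^5 N; in level flight L = W.
q = ½ρv² = ½ × 1.112 × 211² = 24750 Pa.
CL = 2W/(ρv²S) = 2×1.1183×10^5/(1.112×211²×35.9) = 0.1258.
CD = 0.0182 + 0.0548 × 0.1258² = 0.01907.
D = q·S·CD = 24750 × 35.9 × 0.01907 = 16940 N

D = 16900 N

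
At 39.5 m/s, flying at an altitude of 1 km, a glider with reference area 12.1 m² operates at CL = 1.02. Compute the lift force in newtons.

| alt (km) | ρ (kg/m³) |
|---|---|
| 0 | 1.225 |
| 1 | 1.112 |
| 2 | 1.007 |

L = 10700 N

At 1 km, from the table: ρ = 1.112 kg/m³.
L = ½ρv²S·CL = ½ × 1.112 × 39.5² × 12.1 × 1.02 = 10700 N ≈ 10.7 kN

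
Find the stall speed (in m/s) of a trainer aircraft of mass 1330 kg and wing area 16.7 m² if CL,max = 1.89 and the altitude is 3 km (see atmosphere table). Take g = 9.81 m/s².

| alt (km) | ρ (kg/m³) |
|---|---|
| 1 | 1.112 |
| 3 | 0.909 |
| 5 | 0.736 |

V_stall = 30.2 m/s

At 3 km, from the table: ρ = 0.909 kg/m³.
At stall, lift equals weight: L = W = m·g = 1330 × 9.81 = 13050 N.
From L = ½ρV²S·CL,max = W: V_stall = √(2W/(ρSCL,max)) = √(2·13050/(0.909·16.7·1.89))
V_stall = √909.5 = 30.2 m/s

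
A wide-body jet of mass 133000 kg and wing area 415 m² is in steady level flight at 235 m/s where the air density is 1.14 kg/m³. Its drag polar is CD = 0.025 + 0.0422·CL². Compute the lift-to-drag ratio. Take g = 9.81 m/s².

Level flight ⇒ L = W = m·g = 133000 × 9.81 = 1.3047×10^6 N.
Dynamic pressure q = 0.5 × 1.14 × 235² = 31480 Pa.
CL = W/(q·S) = 1.3047×10^6 / (31480 × 415) = 0.09988.
CD = 0.025 + 0.0422 × 0.09988² = 0.02542.
L/D = CL/CD = 0.09988 / 0.02542 = 3.93

L/D = 3.93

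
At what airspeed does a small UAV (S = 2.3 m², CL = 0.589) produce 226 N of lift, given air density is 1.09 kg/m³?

L = ½ρv²S·CL ⇒ v = √(2L/(ρ·S·CL))
v = √(2 × 226 / (1.09 × 2.3 × 0.589)) = √306.1 = 17.5 m/s

v = 17.5 m/s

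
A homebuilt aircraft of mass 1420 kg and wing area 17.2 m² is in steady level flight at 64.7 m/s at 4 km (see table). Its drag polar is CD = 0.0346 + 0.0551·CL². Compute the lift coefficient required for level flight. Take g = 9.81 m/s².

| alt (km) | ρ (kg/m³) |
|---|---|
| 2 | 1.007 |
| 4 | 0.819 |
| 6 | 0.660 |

CL = 0.472

At 4 km, from the table: ρ = 0.819 kg/m³.
Level flight ⇒ L = W = m·g = 1420 × 9.81 = 13930 N.
q = ½ρv² = ½ × 0.819 × 64.7² = 1714 Pa.
CL = 2W/(ρv²S) = 2×13930/(0.819×64.7²×17.2) = 0.4725.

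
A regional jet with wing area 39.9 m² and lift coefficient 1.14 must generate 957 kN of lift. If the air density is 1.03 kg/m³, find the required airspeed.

v = 202 m/s

L = ½ρv²S·CL ⇒ v = √(2L/(ρ·S·CL))
v = √(2 × 9.57×10^5 / (1.03 × 39.9 × 1.14)) = √40850 = 202 m/s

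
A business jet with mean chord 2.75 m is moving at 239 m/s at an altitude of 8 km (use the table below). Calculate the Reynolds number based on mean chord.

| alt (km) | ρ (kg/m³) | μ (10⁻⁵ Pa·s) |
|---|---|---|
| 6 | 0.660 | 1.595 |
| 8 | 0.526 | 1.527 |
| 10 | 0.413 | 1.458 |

Re = 2.26×10^7

At 8 km, from the table: ρ = 0.526 kg/m³, μ = 1.527×10⁻⁵ Pa·s.
Re = ρ·v·c/μ = 0.526 × 239 × 2.75 / (1.527×10⁻⁵) = 2.26×10^7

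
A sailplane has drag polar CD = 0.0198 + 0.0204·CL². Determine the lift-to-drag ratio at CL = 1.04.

CD = 0.0198 + 0.0204 × 1.04² = 0.04186
L/D = CL/CD = 1.04 / 0.04186 = 24.8

L/D = 24.8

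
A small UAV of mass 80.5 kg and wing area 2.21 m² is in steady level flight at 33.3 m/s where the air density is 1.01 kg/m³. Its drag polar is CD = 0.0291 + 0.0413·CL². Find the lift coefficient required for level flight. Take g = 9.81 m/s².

Weight W = mg = 80.5 × 9.81 = 789.71 N; in level flight L = W.
Dynamic pressure q = 0.5 × 1.01 × 33.3² = 560 Pa.
CL = 2W/(ρv²S) = 2×789.71/(1.01×33.3²×2.21) = 0.6381.

CL = 0.638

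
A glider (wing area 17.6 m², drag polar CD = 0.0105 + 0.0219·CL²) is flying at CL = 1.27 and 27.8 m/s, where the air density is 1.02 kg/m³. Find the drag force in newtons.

D = 318 N

CD = 0.0105 + 0.0219 × 1.27² = 0.04582
D = ½ρv²S·CD = ½ × 1.02 × 27.8² × 17.6 × 0.04582 = 318 N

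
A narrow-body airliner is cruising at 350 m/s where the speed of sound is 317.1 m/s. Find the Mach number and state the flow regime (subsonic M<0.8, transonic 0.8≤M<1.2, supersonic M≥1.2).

M = 1.1 (transonic)

M = v/a = 350 / 317.1 = 1.1
M = 1.1 → transonic.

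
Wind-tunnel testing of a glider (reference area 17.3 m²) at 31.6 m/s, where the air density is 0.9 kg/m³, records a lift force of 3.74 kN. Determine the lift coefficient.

CL = 0.481

From L = ½ρv²S·CL, rearranging gives CL = 2L/(ρv²S).
CL = 2 × 3740 / (0.9 × 31.6² × 17.3) = 0.481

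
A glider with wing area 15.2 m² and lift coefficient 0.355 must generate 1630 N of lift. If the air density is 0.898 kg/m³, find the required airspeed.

L = ½ρv²S·CL ⇒ v = √(2L/(ρ·S·CL))
v = √(2 × 1630 / (0.898 × 15.2 × 0.355)) = √672.8 = 25.9 m/s

v = 25.9 m/s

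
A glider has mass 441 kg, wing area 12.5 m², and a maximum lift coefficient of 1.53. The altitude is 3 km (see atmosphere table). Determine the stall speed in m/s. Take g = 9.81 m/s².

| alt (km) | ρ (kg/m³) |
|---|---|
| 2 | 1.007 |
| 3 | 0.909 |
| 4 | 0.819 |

V_stall = 22.3 m/s

At 3 km, from the table: ρ = 0.909 kg/m³.
Stall occurs when L = W at CL,max. W = mg = 441 × 9.81 = 4326 N.
From L = ½ρV²S·CL,max = W: V_stall = √(2W/(ρSCL,max)) = √(2·4326/(0.909·12.5·1.53))
V_stall = √497.7 = 22.3 m/s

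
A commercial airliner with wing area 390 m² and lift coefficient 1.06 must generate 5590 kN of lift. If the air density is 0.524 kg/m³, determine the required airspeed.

L = ½ρv²S·CL ⇒ v = √(2L/(ρ·S·CL))
v = √(2 × 5.59×10^6 / (0.524 × 390 × 1.06)) = √51610 = 227 m/s

v = 227 m/s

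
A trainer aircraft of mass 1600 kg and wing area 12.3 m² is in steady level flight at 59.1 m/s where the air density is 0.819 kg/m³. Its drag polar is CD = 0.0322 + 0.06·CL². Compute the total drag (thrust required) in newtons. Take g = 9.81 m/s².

Level flight ⇒ L = W = m·g = 1600 × 9.81 = 15696 N.
q = ½ρv² = ½ × 0.819 × 59.1² = 1430 Pa.
CL = W/(q·S) = 15696 / (1430 × 12.3) = 0.8922.
CD = 0.0322 + 0.06 × 0.8922² = 0.07996.
D = q·S·CD = 1430 × 12.3 × 0.07996 = 1407 N

D = 1410 N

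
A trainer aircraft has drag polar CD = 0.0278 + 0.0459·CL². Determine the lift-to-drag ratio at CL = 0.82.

L/D = 14

CD = 0.0278 + 0.0459 × 0.82² = 0.05866
L/D = CL/CD = 0.82 / 0.05866 = 14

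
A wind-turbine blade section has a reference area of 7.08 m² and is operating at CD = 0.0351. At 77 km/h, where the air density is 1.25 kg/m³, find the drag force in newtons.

D = 71.1 N

Convert speed: v = 77 km/h ÷ 3.6 = 21.39 m/s.
Dynamic pressure q = ½ρv² = ½ × 1.25 × 21.39² = 285.9 Pa.
D = q·S·CD = 285.9 × 7.08 × 0.0351 = 71.1 N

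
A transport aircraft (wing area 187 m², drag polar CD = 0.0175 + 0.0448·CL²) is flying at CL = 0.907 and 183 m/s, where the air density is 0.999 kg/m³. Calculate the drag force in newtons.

D = 1.7×10^5 N

CD = 0.0175 + 0.0448 × 0.907² = 0.05435
D = ½ρv²S·CD = ½ × 0.999 × 183² × 187 × 0.05435 = 1.7×10^5 N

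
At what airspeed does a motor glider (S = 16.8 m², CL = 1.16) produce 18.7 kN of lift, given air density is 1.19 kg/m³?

v = 40.2 m/s

L = ½ρv²S·CL ⇒ v = √(2L/(ρ·S·CL))
v = √(2 × 18700 / (1.19 × 16.8 × 1.16)) = √1613 = 40.2 m/s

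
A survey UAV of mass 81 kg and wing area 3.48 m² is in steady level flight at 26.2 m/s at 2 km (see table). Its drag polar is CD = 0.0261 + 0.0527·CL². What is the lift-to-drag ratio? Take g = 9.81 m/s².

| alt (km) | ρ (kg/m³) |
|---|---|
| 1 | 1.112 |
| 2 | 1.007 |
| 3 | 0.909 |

L/D = 13.5

At 2 km, from the table: ρ = 1.007 kg/m³.
Weight W = mg = 81 × 9.81 = 794.61 N; in level flight L = W.
Dynamic pressure q = 0.5 × 1.007 × 26.2² = 345.6 Pa.
Required CL = L/(qS) = 794.61/(345.6·3.48) = 0.6607.
CD = 0.0261 + 0.0527 × 0.6607² = 0.0491.
L/D = CL/CD = 0.6607 / 0.0491 = 13.5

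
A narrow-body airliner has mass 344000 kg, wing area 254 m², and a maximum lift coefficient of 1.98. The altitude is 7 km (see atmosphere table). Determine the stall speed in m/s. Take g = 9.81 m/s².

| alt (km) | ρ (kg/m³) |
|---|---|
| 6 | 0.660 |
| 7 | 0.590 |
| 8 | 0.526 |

V_stall = 151 m/s

At 7 km, from the table: ρ = 0.590 kg/m³.
At stall, lift equals weight: L = W = m·g = 344000 × 9.81 = 3.375×10^6 N.
V_stall = √(2W/(ρ·S·CL,max)) = √(2 × 3.375×10^6 / (0.59 × 254 × 1.98))
V_stall = √22750 = 151 m/s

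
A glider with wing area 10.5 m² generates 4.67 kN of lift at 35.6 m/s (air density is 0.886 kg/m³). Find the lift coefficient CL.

CL = 0.792

From L = ½ρv²S·CL, rearranging gives CL = 2L/(ρv²S).
CL = 2 × 4670 / (0.886 × 35.6² × 10.5) = 0.792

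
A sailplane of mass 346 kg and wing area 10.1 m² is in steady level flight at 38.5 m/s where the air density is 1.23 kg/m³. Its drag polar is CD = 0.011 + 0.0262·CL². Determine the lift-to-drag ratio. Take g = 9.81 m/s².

L/D = 25.3

In steady level flight, lift balances weight: W = mg = 346 × 9.81 = 3394.3 N.
Dynamic pressure q = 0.5 × 1.23 × 38.5² = 911.6 Pa.
Required CL = L/(qS) = 3394.3/(911.6·10.1) = 0.3687.
CD = 0.011 + 0.0262 × 0.3687² = 0.01456.
L/D = CL/CD = 0.3687 / 0.01456 = 25.3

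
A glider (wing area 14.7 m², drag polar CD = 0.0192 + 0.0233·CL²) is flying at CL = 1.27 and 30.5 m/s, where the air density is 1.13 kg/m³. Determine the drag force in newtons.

CD = 0.0192 + 0.0233 × 1.27² = 0.05678
D = ½ρv²S·CD = ½ × 1.13 × 30.5² × 14.7 × 0.05678 = 439 N

D = 439 N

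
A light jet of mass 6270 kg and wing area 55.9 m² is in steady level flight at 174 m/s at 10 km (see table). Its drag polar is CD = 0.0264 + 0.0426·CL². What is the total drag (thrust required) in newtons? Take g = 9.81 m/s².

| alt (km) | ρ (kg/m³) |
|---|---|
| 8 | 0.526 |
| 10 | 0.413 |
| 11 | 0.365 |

At 10 km, from the table: ρ = 0.413 kg/m³.
Weight W = mg = 6270 × 9.81 = 61509 N; in level flight L = W.
q = ½ρv² = ½ × 0.413 × 174² = 6252 Pa.
CL = 2W/(ρv²S) = 2×61509/(0.413×174²×55.9) = 0.176.
CD = 0.0264 + 0.0426 × 0.176² = 0.02772.
D = q·S·CD = 6252 × 55.9 × 0.02772 = 9688 N

D = 9690 N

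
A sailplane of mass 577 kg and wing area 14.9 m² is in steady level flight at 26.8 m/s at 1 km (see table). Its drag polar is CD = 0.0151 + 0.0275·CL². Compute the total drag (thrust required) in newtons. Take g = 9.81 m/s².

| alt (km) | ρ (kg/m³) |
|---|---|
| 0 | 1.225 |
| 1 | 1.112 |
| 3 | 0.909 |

D = 238 N

At 1 km, from the table: ρ = 1.112 kg/m³.
Level flight ⇒ L = W = m·g = 577 × 9.81 = 5660.4 N.
q = ½ρv² = ½ × 1.112 × 26.8² = 399.3 Pa.
Required CL = L/(qS) = 5660.4/(399.3·14.9) = 0.9513.
CD = 0.0151 + 0.0275 × 0.9513² = 0.03999.
D = q·S·CD = 399.3 × 14.9 × 0.03999 = 237.9 N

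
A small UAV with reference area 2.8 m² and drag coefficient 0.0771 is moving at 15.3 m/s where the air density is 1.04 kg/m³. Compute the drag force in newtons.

D = 26.3 N

Dynamic pressure q = ½ρv² = ½ × 1.04 × 15.3² = 121.7 Pa.
D = q·S·CD = 121.7 × 2.8 × 0.0771 = 26.3 N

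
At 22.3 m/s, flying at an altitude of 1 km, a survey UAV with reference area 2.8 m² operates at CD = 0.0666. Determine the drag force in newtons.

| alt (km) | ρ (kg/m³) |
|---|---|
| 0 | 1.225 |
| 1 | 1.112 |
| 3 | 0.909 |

D = 51.6 N

At 1 km, from the table: ρ = 1.112 kg/m³.
D = ½ρv²S·CD = ½ × 1.112 × 22.3² × 2.8 × 0.0666 = 51.6 N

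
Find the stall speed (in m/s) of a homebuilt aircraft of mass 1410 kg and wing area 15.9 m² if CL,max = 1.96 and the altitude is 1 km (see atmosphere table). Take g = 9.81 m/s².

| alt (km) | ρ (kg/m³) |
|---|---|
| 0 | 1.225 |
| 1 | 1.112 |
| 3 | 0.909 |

V_stall = 28.3 m/s

At 1 km, from the table: ρ = 1.112 kg/m³.
Stall occurs when L = W at CL,max. W = mg = 1410 × 9.81 = 13830 N.
From L = ½ρV²S·CL,max = W: V_stall = √(2W/(ρSCL,max)) = √(2·13830/(1.112·15.9·1.96))
V_stall = √798.3 = 28.3 m/s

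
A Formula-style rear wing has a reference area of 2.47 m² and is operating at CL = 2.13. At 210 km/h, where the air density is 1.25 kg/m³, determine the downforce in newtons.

L = 11200 N

Convert speed: v = 210 km/h ÷ 3.6 = 58.33 m/s.
Dynamic pressure q = ½ρv² = ½ × 1.25 × 58.33² = 2127 Pa.
L = q·S·CL = 2127 × 2.47 × 2.13 = 11200 N ≈ 11.2 kN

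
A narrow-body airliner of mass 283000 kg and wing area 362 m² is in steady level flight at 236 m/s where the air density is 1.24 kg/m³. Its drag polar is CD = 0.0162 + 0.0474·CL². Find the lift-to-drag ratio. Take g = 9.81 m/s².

L/D = 12

In steady level flight, lift balances weight: W = mg = 283000 × 9.81 = 2.7762×10^6 N.
Dynamic pressure q = 0.5 × 1.24 × 236² = 34530 Pa.
CL = 2W/(ρv²S) = 2×2.7762×10^6/(1.24×236²×362) = 0.2221.
CD = 0.0162 + 0.0474 × 0.2221² = 0.01854.
L/D = CL/CD = 0.2221 / 0.01854 = 12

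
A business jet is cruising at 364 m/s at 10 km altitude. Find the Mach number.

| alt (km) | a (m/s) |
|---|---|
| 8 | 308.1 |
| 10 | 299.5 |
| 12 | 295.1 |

M = 1.22

At 10 km, from the table: a = 299.5 m/s.
M = v/a = 364 / 299.5 = 1.22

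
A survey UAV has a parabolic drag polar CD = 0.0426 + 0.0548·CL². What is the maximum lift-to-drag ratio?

For CD = CD0 + K·CL², (L/D)max occurs at CL* = √(CD0/K) and equals 1/(2√(K·CD0)).
(L/D)max = 1/(2√(0.0548 × 0.0426)) = 1/(2 × 0.04832) = 10.3

(L/D)max = 10.3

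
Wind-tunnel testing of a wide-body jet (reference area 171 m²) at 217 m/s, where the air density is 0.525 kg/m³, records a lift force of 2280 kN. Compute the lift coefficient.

From L = ½ρv²S·CL, rearranging gives CL = 2L/(ρv²S).
CL = 2 × 2.28×10^6 / (0.525 × 217² × 171) = 1.08

CL = 1.08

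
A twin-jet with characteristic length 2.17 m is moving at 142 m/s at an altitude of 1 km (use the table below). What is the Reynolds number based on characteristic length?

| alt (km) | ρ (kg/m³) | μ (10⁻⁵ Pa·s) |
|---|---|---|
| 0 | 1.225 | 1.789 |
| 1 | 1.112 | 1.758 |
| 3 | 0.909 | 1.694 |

At 1 km, from the table: ρ = 1.112 kg/m³, μ = 1.758×10⁻⁵ Pa·s.
Re = ρ·v·c/μ = 1.112 × 142 × 2.17 / (1.758×10⁻⁵) = 1.95×10^7

Re = 1.95×10^7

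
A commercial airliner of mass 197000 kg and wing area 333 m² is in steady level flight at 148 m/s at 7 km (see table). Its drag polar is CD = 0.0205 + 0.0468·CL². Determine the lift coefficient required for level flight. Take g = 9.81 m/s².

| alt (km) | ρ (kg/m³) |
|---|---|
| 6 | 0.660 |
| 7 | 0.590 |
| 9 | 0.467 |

CL = 0.898

At 7 km, from the table: ρ = 0.590 kg/m³.
Weight W = mg = 197000 × 9.81 = 1.9326×10^6 N; in level flight L = W.
Dynamic pressure q = 0.5 × 0.59 × 148² = 6462 Pa.
Required CL = L/(qS) = 1.9326×10^6/(6462·333) = 0.8981.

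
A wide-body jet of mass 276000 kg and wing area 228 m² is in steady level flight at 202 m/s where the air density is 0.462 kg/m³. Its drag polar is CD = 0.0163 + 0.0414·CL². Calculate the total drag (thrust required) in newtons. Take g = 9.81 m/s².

D = 1.76×10^5 N

Weight W = mg = 276000 × 9.81 = 2.7076×10^6 N; in level flight L = W.
q = ½ρv² = ½ × 0.462 × 202² = 9426 Pa.
CL = 2W/(ρv²S) = 2×2.7076×10^6/(0.462×202²×228) = 1.26.
CD = 0.0163 + 0.0414 × 1.26² = 0.08201.
D = q·S·CD = 9426 × 228 × 0.08201 = 1.763×10^5 N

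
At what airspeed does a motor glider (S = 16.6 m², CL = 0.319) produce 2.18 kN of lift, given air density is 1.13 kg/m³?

L = ½ρv²S·CL ⇒ v = √(2L/(ρ·S·CL))
v = √(2 × 2180 / (1.13 × 16.6 × 0.319)) = √728.6 = 27 m/s

v = 27 m/s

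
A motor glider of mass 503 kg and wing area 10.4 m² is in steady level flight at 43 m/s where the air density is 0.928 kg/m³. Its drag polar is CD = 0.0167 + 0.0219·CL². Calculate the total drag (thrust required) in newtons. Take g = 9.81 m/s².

Level flight ⇒ L = W = m·g = 503 × 9.81 = 4934.4 N.
q = ½ρv² = ½ × 0.928 × 43² = 857.9 Pa.
CL = 2W/(ρv²S) = 2×4934.4/(0.928×43²×10.4) = 0.553.
CD = 0.0167 + 0.0219 × 0.553² = 0.0234.
D = q·S·CD = 857.9 × 10.4 × 0.0234 = 208.8 N

D = 209 N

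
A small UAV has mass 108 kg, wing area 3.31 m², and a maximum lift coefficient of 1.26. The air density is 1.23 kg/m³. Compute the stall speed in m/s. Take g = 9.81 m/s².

At stall, lift equals weight: L = W = m·g = 108 × 9.81 = 1059 N.
From L = ½ρV²S·CL,max = W: V_stall = √(2W/(ρSCL,max)) = √(2·1059/(1.23·3.31·1.26))
V_stall = √413.1 = 20.3 m/s

V_stall = 20.3 m/s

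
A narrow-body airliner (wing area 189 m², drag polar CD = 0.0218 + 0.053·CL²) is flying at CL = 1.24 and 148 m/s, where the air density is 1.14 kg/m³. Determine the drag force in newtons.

D = 2.44×10^5 N

CD = 0.0218 + 0.053 × 1.24² = 0.1033
D = ½ρv²S·CD = ½ × 1.14 × 148² × 189 × 0.1033 = 2.44×10^5 N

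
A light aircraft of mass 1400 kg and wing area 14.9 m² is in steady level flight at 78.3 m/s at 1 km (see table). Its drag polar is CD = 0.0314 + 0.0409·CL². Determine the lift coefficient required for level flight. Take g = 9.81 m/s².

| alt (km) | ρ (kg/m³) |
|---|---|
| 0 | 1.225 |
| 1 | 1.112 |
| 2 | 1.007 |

At 1 km, from the table: ρ = 1.112 kg/m³.
In steady level flight, lift balances weight: W = mg = 1400 × 9.81 = 13734 N.
q = ½ρv² = ½ × 1.112 × 78.3² = 3409 Pa.
CL = 2W/(ρv²S) = 2×13734/(1.112×78.3²×14.9) = 0.2704.

CL = 0.27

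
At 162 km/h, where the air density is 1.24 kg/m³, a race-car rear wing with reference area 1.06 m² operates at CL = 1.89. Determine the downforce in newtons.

Convert speed: v = 162 km/h ÷ 3.6 = 45 m/s.
L = ½ρv²S·CL = ½ × 1.24 × 45² × 1.06 × 1.89 = 2520 N

L = 2520 N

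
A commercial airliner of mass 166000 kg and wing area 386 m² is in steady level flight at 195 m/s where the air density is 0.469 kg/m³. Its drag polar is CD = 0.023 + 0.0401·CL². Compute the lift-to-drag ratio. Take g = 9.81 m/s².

L/D = 14.8

Weight W = mg = 166000 × 9.81 = 1.6285×10^6 N; in level flight L = W.
q = ½ρv² = ½ × 0.469 × 195² = 8917 Pa.
CL = W/(q·S) = 1.6285×10^6 / (8917 × 386) = 0.4731.
CD = 0.023 + 0.0401 × 0.4731² = 0.03198.
L/D = CL/CD = 0.4731 / 0.03198 = 14.8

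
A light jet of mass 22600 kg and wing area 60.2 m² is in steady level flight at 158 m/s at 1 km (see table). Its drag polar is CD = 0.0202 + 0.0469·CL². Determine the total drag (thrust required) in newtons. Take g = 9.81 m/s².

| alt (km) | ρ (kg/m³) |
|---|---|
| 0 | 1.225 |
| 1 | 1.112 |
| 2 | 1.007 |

At 1 km, from the table: ρ = 1.112 kg/m³.
Weight W = mg = 22600 × 9.81 = 2.2171×10^5 N; in level flight L = W.
Dynamic pressure q = 0.5 × 1.112 × 158² = 13880 Pa.
Required CL = L/(qS) = 2.2171×10^5/(13880·60.2) = 0.2653.
CD = 0.0202 + 0.0469 × 0.2653² = 0.0235.
D = q·S·CD = 13880 × 60.2 × 0.0235 = 19640 N

D = 19600 N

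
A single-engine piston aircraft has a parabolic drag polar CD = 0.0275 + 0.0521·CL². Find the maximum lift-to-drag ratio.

(L/D)max = 13.2

For CD = CD0 + K·CL², (L/D)max occurs at CL* = √(CD0/K) and equals 1/(2√(K·CD0)).
(L/D)max = 1/(2√(0.0521 × 0.0275)) = 1/(2 × 0.03785) = 13.2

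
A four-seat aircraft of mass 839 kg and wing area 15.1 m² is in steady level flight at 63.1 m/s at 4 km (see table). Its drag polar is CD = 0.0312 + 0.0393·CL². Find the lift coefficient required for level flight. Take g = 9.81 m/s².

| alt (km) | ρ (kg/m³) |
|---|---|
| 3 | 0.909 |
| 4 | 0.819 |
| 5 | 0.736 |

CL = 0.334

At 4 km, from the table: ρ = 0.819 kg/m³.
In steady level flight, lift balances weight: W = mg = 839 × 9.81 = 8230.6 N.
Dynamic pressure q = 0.5 × 0.819 × 63.1² = 1630 Pa.
CL = 2W/(ρv²S) = 2×8230.6/(0.819×63.1²×15.1) = 0.3343.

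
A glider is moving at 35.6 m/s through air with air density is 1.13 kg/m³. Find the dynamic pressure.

q = 716 Pa

q = ½ρv² = ½ × 1.13 × 35.6² = 716 Pa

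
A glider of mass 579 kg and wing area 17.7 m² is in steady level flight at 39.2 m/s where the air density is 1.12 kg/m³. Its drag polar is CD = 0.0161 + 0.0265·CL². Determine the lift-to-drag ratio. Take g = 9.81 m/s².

L/D = 18.8

Weight W = mg = 579 × 9.81 = 5680 N; in level flight L = W.
Dynamic pressure q = 0.5 × 1.12 × 39.2² = 860.5 Pa.
CL = 2W/(ρv²S) = 2×5680/(1.12×39.2²×17.7) = 0.3729.
CD = 0.0161 + 0.0265 × 0.3729² = 0.01979.
L/D = CL/CD = 0.3729 / 0.01979 = 18.8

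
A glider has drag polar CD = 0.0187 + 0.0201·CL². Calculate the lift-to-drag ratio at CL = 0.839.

L/D = 25.5

CD = 0.0187 + 0.0201 × 0.839² = 0.03285
L/D = CL/CD = 0.839 / 0.03285 = 25.5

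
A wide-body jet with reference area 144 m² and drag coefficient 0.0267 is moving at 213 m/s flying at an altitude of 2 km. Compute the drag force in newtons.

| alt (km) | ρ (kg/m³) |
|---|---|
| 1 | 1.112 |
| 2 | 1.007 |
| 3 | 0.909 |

D = 87800 N

At 2 km, from the table: ρ = 1.007 kg/m³.
Dynamic pressure q = ½ρv² = ½ × 1.007 × 213² = 22840 Pa.
D = q·S·CD = 22840 × 144 × 0.0267 = 87800 N ≈ 87.8 kN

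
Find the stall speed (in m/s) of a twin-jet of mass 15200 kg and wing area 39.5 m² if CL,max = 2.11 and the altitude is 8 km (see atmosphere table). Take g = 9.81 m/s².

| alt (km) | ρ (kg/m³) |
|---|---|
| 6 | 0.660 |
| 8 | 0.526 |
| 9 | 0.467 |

At 8 km, from the table: ρ = 0.526 kg/m³.
At stall, lift equals weight: L = W = m·g = 15200 × 9.81 = 1.491×10^5 N.
From L = ½ρV²S·CL,max = W: V_stall = √(2W/(ρSCL,max)) = √(2·1.491×10^5/(0.526·39.5·2.11))
V_stall = √6803 = 82.5 m/s

V_stall = 82.5 m/s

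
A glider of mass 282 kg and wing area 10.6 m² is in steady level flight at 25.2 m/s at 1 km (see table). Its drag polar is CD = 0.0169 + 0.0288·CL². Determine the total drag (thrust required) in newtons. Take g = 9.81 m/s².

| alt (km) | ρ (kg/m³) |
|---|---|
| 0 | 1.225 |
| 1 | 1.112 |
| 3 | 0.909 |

D = 122 N

At 1 km, from the table: ρ = 1.112 kg/m³.
Level flight ⇒ L = W = m·g = 282 × 9.81 = 2766.4 N.
Dynamic pressure q = 0.5 × 1.112 × 25.2² = 353.1 Pa.
CL = W/(q·S) = 2766.4 / (353.1 × 10.6) = 0.7392.
CD = 0.0169 + 0.0288 × 0.7392² = 0.03263.
D = q·S·CD = 353.1 × 10.6 × 0.03263 = 122.1 N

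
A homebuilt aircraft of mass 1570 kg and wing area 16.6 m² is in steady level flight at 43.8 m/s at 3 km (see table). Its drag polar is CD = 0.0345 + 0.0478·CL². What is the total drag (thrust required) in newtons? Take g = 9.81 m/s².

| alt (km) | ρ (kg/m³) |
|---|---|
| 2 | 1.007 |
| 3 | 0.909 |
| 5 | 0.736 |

At 3 km, from the table: ρ = 0.909 kg/m³.
Weight W = mg = 1570 × 9.81 = 15402 N; in level flight L = W.
q = ½ρv² = ½ × 0.909 × 43.8² = 871.9 Pa.
CL = 2W/(ρv²S) = 2×15402/(0.909×43.8²×16.6) = 1.064.
CD = 0.0345 + 0.0478 × 1.064² = 0.08862.
D = q·S·CD = 871.9 × 16.6 × 0.08862 = 1283 N

D = 1280 N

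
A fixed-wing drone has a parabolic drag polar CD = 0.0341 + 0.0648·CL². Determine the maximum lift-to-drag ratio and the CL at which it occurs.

For CD = CD0 + K·CL², (L/D)max occurs at CL* = √(CD0/K) and equals 1/(2√(K·CD0)).
(L/D)max = 1/(2√(0.0648 × 0.0341)) = 1/(2 × 0.04701) = 10.6
CL* = √(0.0341/0.0648) = 0.725

(L/D)max = 10.6, at CL = 0.725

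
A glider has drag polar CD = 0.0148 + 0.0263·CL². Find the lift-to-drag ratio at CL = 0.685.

L/D = 25.2

CD = 0.0148 + 0.0263 × 0.685² = 0.02714
L/D = CL/CD = 0.685 / 0.02714 = 25.2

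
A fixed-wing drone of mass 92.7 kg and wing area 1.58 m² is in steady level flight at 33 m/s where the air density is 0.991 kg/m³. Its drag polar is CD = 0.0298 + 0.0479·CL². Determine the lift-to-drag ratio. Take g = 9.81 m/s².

L/D = 12.7

Weight W = mg = 92.7 × 9.81 = 909.39 N; in level flight L = W.
Dynamic pressure q = 0.5 × 0.991 × 33² = 539.6 Pa.
CL = 2W/(ρv²S) = 2×909.39/(0.991×33²×1.58) = 1.067.
CD = 0.0298 + 0.0479 × 1.067² = 0.0843.
L/D = CL/CD = 1.067 / 0.0843 = 12.7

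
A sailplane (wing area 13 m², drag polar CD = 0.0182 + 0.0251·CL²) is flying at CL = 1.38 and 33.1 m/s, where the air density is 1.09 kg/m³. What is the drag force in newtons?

D = 512 N

CD = 0.0182 + 0.0251 × 1.38² = 0.066
D = ½ρv²S·CD = ½ × 1.09 × 33.1² × 13 × 0.066 = 512 N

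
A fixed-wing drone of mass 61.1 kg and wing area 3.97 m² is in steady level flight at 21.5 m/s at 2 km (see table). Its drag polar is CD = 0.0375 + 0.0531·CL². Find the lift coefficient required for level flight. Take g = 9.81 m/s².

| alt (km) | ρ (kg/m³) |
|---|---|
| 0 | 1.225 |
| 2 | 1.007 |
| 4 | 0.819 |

CL = 0.649

At 2 km, from the table: ρ = 1.007 kg/m³.
Level flight ⇒ L = W = m·g = 61.1 × 9.81 = 599.39 N.
Dynamic pressure q = 0.5 × 1.007 × 21.5² = 232.7 Pa.
Required CL = L/(qS) = 599.39/(232.7·3.97) = 0.6487.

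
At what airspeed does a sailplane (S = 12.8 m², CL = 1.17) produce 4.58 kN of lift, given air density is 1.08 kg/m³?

L = ½ρv²S·CL ⇒ v = √(2L/(ρ·S·CL))
v = √(2 × 4580 / (1.08 × 12.8 × 1.17)) = √566.3 = 23.8 m/s

v = 23.8 m/s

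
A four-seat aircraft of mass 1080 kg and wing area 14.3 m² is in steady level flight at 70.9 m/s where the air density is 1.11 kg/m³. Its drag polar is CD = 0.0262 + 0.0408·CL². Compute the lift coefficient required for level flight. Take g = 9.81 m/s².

CL = 0.266

In steady level flight, lift balances weight: W = mg = 1080 × 9.81 = 10595 N.
q = ½ρv² = ½ × 1.11 × 70.9² = 2790 Pa.
Required CL = L/(qS) = 10595/(2790·14.3) = 0.2656.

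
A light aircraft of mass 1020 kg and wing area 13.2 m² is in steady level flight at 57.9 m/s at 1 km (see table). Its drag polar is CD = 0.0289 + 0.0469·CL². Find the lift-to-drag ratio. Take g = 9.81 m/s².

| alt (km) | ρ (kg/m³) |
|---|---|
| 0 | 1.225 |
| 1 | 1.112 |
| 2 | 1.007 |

At 1 km, from the table: ρ = 1.112 kg/m³.
In steady level flight, lift balances weight: W = mg = 1020 × 9.81 = 10006 N.
Dynamic pressure q = 0.5 × 1.112 × 57.9² = 1864 Pa.
CL = 2W/(ρv²S) = 2×10006/(1.112×57.9²×13.2) = 0.4067.
CD = 0.0289 + 0.0469 × 0.4067² = 0.03666.
L/D = CL/CD = 0.4067 / 0.03666 = 11.1

L/D = 11.1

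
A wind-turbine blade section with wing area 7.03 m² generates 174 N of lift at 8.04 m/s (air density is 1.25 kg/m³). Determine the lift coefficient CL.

CL = 0.613

From L = ½ρv²S·CL, rearranging gives CL = 2L/(ρv²S).
CL = 2 × 174 / (1.25 × 8.04² × 7.03) = 0.613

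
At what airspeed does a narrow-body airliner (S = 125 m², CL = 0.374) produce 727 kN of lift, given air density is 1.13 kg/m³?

L = ½ρv²S·CL ⇒ v = √(2L/(ρ·S·CL))
v = √(2 × 7.27×10^5 / (1.13 × 125 × 0.374)) = √27520 = 166 m/s

v = 166 m/s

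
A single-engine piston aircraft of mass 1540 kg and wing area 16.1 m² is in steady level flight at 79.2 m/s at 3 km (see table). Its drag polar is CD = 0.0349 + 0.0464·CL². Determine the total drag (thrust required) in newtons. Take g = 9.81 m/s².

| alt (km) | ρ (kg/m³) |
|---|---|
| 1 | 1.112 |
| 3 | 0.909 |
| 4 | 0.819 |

D = 1830 N

At 3 km, from the table: ρ = 0.909 kg/m³.
Level flight ⇒ L = W = m·g = 1540 × 9.81 = 15107 N.
Dynamic pressure q = 0.5 × 0.909 × 79.2² = 2851 Pa.
CL = 2W/(ρv²S) = 2×15107/(0.909×79.2²×16.1) = 0.3291.
CD = 0.0349 + 0.0464 × 0.3291² = 0.03993.
D = q·S·CD = 2851 × 16.1 × 0.03993 = 1833 N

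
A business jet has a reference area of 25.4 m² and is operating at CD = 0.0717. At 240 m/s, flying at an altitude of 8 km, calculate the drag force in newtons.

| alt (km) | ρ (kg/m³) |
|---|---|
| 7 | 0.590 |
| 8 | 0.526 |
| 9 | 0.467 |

At 8 km, from the table: ρ = 0.526 kg/m³.
D = ½ρv²S·CD = ½ × 0.526 × 240² × 25.4 × 0.0717 = 27600 N ≈ 27.6 kN

D = 27600 N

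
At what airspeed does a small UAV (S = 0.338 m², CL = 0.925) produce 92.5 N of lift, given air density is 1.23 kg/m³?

L = ½ρv²S·CL ⇒ v = √(2L/(ρ·S·CL))
v = √(2 × 92.5 / (1.23 × 0.338 × 0.925)) = √481.1 = 21.9 m/s

v = 21.9 m/s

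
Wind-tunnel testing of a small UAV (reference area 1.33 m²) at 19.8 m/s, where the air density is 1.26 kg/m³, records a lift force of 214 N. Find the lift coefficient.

From L = ½ρv²S·CL, rearranging gives CL = 2L/(ρv²S).
CL = 2 × 214 / (1.26 × 19.8² × 1.33) = 0.651

CL = 0.651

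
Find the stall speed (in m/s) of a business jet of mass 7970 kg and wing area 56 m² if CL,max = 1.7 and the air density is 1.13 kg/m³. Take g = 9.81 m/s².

Weight W = mg = 7970 × 9.81 = 78190 N.
V_stall = √(2W/(ρ·S·CL,max)) = √(2 × 78190 / (1.13 × 56 × 1.7))
V_stall = √1454 = 38.1 m/s

V_stall = 38.1 m/s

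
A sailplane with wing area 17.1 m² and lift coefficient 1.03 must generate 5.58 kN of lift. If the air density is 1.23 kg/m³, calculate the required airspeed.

L = ½ρv²S·CL ⇒ v = √(2L/(ρ·S·CL))
v = √(2 × 5580 / (1.23 × 17.1 × 1.03)) = √515.1 = 22.7 m/s

v = 22.7 m/s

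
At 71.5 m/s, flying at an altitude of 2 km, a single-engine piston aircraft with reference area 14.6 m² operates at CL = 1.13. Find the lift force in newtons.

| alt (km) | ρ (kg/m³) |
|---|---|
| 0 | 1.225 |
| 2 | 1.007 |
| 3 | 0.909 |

At 2 km, from the table: ρ = 1.007 kg/m³.
Dynamic pressure q = ½ρv² = ½ × 1.007 × 71.5² = 2574 Pa.
L = q·S·CL = 2574 × 14.6 × 1.13 = 42500 N ≈ 42.5 kN

L = 42500 N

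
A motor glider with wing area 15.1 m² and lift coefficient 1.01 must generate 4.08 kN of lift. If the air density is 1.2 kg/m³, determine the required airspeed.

L = ½ρv²S·CL ⇒ v = √(2L/(ρ·S·CL))
v = √(2 × 4080 / (1.2 × 15.1 × 1.01)) = √445.9 = 21.1 m/s

v = 21.1 m/s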